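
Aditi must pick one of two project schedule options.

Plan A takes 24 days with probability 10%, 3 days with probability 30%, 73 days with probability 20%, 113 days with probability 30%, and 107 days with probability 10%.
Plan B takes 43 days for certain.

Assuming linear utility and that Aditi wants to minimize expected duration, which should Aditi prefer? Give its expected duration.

Plan B (43 days)

Plan A = 0.1 × 24 + 0.3 × 3 + 0.2 × 73 + 0.3 × 113 + 0.1 × 107 = 2.4 + 0.9 + 14.6 + 33.9 + 10.7 = 62.5
Plan B: 43 (certain)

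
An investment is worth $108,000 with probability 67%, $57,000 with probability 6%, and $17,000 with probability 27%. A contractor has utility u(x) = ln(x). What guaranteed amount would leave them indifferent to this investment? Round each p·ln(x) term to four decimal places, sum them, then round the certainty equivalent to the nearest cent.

$63,088.89

E[u] = 0.67·ln(108000) + 0.06·ln(57000) + 0.27·ln(17000) = 7.7652 + 0.6570 + 2.6301 = 11.0523
CE = e^11.0523 ≈ 63088.89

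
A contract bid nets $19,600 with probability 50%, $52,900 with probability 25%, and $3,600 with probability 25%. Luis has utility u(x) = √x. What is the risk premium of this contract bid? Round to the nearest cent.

$3,618.75

E[u] = 0.5·√19600 + 0.25·√52900 + 0.25·√3600 = 0.5·140 + 0.25·230 + 0.25·60 = 142.5
CE = (142.5)² = 20306.25
Risk premium = EV − CE = 23925 − 20306.25 = 3618.75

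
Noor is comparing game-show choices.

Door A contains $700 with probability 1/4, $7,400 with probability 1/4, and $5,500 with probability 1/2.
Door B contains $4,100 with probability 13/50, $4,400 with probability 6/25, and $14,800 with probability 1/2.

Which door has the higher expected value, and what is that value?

Door A = 1/4 × 700 + 1/4 × 7400 + 1/2 × 5500 = 175 + 1850 + 2750 = 4775
Door B = 13/50 × 4100 + 6/25 × 4400 + 1/2 × 14800 = 1066 + 1056 + 7400 = 9522

Door B ($9,522)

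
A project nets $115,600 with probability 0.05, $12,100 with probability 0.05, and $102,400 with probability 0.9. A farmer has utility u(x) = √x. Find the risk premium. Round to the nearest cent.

E[u] = 0.05·√115600 + 0.05·√12100 + 0.9·√102400 = 0.05·340 + 0.05·110 + 0.9·320 = 310.5
CE = (310.5)² = 96410.25
Risk premium = EV − CE = 98545 − 96410.25 = 2134.75

$2,134.75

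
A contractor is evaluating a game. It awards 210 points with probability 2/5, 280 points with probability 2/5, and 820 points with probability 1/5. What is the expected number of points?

360 points

EV = 2/5 × 210 + 2/5 × 280 + 1/5 × 820 = 84 + 112 + 164 = 360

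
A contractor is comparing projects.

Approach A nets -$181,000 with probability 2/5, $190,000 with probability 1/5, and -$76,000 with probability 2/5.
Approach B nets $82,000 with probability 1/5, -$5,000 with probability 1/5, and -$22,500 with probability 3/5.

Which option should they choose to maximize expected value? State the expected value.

Approach A = 2/5 × (-181000) + 1/5 × 190000 + 2/5 × (-76000) = -72400 + 38000 − 30400 = -64800
Approach B = 1/5 × 82000 + 1/5 × (-5000) + 3/5 × (-22500) = 16400 − 1000 − 13500 = 1900

Approach B ($1,900)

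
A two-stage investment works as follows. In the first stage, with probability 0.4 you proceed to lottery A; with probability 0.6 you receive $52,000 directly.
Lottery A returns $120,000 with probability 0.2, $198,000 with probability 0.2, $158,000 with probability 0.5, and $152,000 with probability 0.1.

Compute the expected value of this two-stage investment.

EV(A) = 0.2 × 120000 + 0.2 × 198000 + 0.5 × 158000 + 0.1 × 152000 = 24000 + 39600 + 79000 + 15200 = 157800
Branch B: 52000 (certain)
Overall = 0.4 × 157800 + 0.6 × 52000 = 63120 + 31200 = 94320

$94,320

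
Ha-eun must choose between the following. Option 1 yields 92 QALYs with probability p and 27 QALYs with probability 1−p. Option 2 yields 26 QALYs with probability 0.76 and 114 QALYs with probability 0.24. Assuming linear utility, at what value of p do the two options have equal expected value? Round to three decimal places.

EV(Option 2) = 0.76 × 26 + 0.24 × 114 = 19.76 + 27.36 = 47.12
p·92 + (1−p)·27 = 47.12
65p + 27 = 47.12
p = (47.12 − 27) / 65

p = 0.310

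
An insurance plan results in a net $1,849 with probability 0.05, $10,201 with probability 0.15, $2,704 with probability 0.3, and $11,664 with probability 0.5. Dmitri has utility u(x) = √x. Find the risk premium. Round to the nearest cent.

E[u] = 0.05·√1849 + 0.15·√10201 + 0.3·√2704 + 0.5·√11664 = 0.05·43 + 0.15·101 + 0.3·52 + 0.5·108 = 86.9
CE = (86.9)² = 7551.61
Risk premium = EV − CE = 8265.8 − 7551.61 = 714.19

$714.19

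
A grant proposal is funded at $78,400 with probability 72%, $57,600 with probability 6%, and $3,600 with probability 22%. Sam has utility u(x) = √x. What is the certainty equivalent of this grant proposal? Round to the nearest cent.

E[u] = 0.72·√78400 + 0.06·√57600 + 0.22·√3600 = 0.72·280 + 0.06·240 + 0.22·60 = 229.2
CE = (229.2)² = 52532.64

$52,532.64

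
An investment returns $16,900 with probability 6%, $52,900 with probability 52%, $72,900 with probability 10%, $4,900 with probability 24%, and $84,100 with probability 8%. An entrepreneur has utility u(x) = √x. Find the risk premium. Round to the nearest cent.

E[u] = 0.06·√16900 + 0.52·√52900 + 0.1·√72900 + 0.24·√4900 + 0.08·√84100 = 0.06·130 + 0.52·230 + 0.1·270 + 0.24·70 + 0.08·290 = 194.4
CE = (194.4)² = 37791.36
Risk premium = EV − CE = 43716 − 37791.36 = 5924.64

$5,924.64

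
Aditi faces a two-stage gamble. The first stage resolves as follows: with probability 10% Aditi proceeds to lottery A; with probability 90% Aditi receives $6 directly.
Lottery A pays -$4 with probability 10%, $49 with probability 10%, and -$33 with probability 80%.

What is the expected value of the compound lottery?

EV(A) = 0.1 × (-4) + 0.1 × 49 + 0.8 × (-33) = -0.4 + 4.9 − 26.4 = -21.9
Branch B: 6 (certain)
Overall = 0.1 × (-21.9) + 0.9 × 6 = -2.19 + 5.4 = 3.21

$3.21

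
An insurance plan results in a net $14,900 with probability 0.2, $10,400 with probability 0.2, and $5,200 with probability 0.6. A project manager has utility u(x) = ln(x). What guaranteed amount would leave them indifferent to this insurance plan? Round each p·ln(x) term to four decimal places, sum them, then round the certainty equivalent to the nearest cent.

$7,372.41

E[u] = 0.2·ln(14900) + 0.2·ln(10400) + 0.6·ln(5200) = 1.9218 + 1.8499 + 5.1338 = 8.9055
CE = e^8.9055 ≈ 7372.41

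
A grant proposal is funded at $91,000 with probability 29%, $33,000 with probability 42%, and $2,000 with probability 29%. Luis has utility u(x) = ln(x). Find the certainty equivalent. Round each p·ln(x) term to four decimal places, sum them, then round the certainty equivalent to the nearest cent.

E[u] = 0.29·ln(91000) + 0.42·ln(33000) + 0.29·ln(2000) = 3.3114 + 4.3698 + 2.2043 = 9.8855
CE = e^9.8855 ≈ 19643.47

$19,643.47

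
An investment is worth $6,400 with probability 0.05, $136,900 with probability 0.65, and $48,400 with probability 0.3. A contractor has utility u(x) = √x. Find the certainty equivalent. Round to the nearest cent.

E[u] = 0.05·√6400 + 0.65·√136900 + 0.3·√48400 = 0.05·80 + 0.65·370 + 0.3·220 = 310.5
CE = (310.5)² = 96410.25

$96,410.25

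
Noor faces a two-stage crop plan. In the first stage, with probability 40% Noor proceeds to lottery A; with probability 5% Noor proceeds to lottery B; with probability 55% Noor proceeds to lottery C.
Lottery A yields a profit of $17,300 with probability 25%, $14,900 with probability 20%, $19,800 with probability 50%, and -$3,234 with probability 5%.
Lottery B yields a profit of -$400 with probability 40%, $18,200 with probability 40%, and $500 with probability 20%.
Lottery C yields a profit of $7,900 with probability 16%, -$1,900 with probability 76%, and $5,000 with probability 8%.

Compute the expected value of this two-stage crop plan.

EV(A) = 0.25 × 17300 + 0.2 × 14900 + 0.5 × 19800 + 0.05 × (-3234) = 4325 + 2980 + 9900 − 161.7 = 17043.3
EV(B) = 0.4 × (-400) + 0.4 × 18200 + 0.2 × 500 = -160 + 7280 + 100 = 7220
EV(C) = 0.16 × 7900 + 0.76 × (-1900) + 0.08 × 5000 = 1264 − 1444 + 400 = 220
Overall = 0.4 × 17043.3 + 0.05 × 7220 + 0.55 × 220 = 6817.32 + 361 + 121 = 7299.32

$7,299.32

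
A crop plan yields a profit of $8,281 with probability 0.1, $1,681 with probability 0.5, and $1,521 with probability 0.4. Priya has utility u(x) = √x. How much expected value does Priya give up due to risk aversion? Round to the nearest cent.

$233.96

E[u] = 0.1·√8281 + 0.5·√1681 + 0.4·√1521 = 0.1·91 + 0.5·41 + 0.4·39 = 45.2
CE = (45.2)² = 2043.04
Risk premium = EV − CE = 2277 − 2043.04 = 233.96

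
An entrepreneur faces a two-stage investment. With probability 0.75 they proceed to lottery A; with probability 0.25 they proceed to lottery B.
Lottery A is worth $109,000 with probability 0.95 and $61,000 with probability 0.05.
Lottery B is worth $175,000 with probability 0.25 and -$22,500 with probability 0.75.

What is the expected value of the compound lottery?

$86,668.75

EV(A) = 0.95 × 109000 + 0.05 × 61000 = 103550 + 3050 = 106600
EV(B) = 0.25 × 175000 + 0.75 × (-22500) = 43750 − 16875 = 26875
Overall = 0.75 × 106600 + 0.25 × 26875 = 79950 + 6718.75 = 86668.75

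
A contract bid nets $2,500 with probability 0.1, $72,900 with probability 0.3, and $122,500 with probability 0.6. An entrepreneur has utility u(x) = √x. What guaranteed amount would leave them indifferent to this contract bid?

$87,616

E[u] = 0.1·√2500 + 0.3·√72900 + 0.6·√122500 = 0.1·50 + 0.3·270 + 0.6·350 = 296
CE = (296)² = 87616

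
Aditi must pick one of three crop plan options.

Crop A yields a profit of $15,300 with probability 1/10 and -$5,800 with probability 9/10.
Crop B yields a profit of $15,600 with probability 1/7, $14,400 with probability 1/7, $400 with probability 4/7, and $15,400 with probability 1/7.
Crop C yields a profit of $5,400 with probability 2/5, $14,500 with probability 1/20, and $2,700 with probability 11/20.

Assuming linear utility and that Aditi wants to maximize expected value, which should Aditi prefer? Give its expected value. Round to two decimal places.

Crop B ($6,714.29)

Crop A = 1/10 × 15300 + 9/10 × (-5800) = 1530 − 5220 = -3690
Crop B = 1/7 × 15600 + 1/7 × 14400 + 4/7 × 400 + 1/7 × 15400 = 2228.5714 + 2057.1429 + 228.5714 + 2200 = 6714.2857
Crop C = 2/5 × 5400 + 1/20 × 14500 + 11/20 × 2700 = 2160 + 725 + 1485 = 4370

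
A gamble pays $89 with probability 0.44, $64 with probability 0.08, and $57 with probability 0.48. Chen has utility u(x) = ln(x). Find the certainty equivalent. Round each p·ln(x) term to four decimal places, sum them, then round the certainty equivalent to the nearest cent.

E[u] = 0.44·ln(89) + 0.08·ln(64) + 0.48·ln(57) = 1.9750 + 0.3327 + 1.9407 = 4.2484
CE = e^4.2484 ≈ 69.99

$69.99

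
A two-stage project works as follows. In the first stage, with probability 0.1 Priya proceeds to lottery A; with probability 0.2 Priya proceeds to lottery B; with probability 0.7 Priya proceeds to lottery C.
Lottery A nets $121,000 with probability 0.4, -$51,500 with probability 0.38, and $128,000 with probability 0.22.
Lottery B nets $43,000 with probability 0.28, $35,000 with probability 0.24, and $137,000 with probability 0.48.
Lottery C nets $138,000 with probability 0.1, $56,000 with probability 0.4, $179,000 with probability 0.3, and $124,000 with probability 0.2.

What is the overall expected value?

$103,229

EV(A) = 0.4 × 121000 + 0.38 × (-51500) + 0.22 × 128000 = 48400 − 19570 + 28160 = 56990
EV(B) = 0.28 × 43000 + 0.24 × 35000 + 0.48 × 137000 = 12040 + 8400 + 65760 = 86200
EV(C) = 0.1 × 138000 + 0.4 × 56000 + 0.3 × 179000 + 0.2 × 124000 = 13800 + 22400 + 53700 + 24800 = 114700
Overall = 0.1 × 56990 + 0.2 × 86200 + 0.7 × 114700 = 5699 + 17240 + 80290 = 103229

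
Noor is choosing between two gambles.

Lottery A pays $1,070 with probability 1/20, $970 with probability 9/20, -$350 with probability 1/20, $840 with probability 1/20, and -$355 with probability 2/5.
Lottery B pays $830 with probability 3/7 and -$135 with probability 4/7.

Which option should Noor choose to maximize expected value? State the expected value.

Lottery A ($372.50)

Lottery A = 1/20 × 1070 + 9/20 × 970 + 1/20 × (-350) + 1/20 × 840 + 2/5 × (-355) = 53.5 + 436.5 − 17.5 + 42 − 142 = 372.5
Lottery B = 3/7 × 830 + 4/7 × (-135) = 355.7143 − 77.1429 = 278.5714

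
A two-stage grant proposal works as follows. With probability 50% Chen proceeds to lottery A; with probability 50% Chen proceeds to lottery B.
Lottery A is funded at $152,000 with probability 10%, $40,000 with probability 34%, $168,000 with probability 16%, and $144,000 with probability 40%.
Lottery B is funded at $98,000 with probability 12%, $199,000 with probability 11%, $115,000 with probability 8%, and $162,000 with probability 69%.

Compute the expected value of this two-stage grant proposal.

EV(A) = 0.1 × 152000 + 0.34 × 40000 + 0.16 × 168000 + 0.4 × 144000 = 15200 + 13600 + 26880 + 57600 = 113280
EV(B) = 0.12 × 98000 + 0.11 × 199000 + 0.08 × 115000 + 0.69 × 162000 = 11760 + 21890 + 9200 + 111780 = 154630
Overall = 0.5 × 113280 + 0.5 × 154630 = 56640 + 77315 = 133955

$133,955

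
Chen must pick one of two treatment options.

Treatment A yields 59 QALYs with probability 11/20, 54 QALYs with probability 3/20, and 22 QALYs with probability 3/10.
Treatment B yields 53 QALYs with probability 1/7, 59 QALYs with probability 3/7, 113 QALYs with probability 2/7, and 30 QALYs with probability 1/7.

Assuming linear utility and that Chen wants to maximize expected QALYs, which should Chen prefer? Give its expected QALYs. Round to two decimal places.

Treatment A = 11/20 × 59 + 3/20 × 54 + 3/10 × 22 = 32.45 + 8.1 + 6.6 = 47.15
Treatment B = 1/7 × 53 + 3/7 × 59 + 2/7 × 113 + 1/7 × 30 = 7.5714 + 25.2857 + 32.2857 + 4.2857 = 69.4286

Treatment B (69.43 QALYs)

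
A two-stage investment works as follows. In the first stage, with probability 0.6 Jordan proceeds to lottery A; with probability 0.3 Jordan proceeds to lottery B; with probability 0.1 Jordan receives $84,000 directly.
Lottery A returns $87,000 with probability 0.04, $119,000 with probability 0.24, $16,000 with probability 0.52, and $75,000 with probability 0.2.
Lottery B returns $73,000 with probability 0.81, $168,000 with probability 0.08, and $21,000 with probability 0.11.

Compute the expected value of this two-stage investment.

$64,080

EV(A) = 0.04 × 87000 + 0.24 × 119000 + 0.52 × 16000 + 0.2 × 75000 = 3480 + 28560 + 8320 + 15000 = 55360
EV(B) = 0.81 × 73000 + 0.08 × 168000 + 0.11 × 21000 = 59130 + 13440 + 2310 = 74880
Branch C: 84000 (certain)
Overall = 0.6 × 55360 + 0.3 × 74880 + 0.1 × 84000 = 33216 + 22464 + 8400 = 64080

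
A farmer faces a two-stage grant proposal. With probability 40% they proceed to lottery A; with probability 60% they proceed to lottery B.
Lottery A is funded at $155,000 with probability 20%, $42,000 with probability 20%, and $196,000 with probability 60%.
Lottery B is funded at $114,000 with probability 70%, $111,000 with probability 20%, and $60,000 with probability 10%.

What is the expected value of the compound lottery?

$127,600

EV(A) = 0.2 × 155000 + 0.2 × 42000 + 0.6 × 196000 = 31000 + 8400 + 117600 = 157000
EV(B) = 0.7 × 114000 + 0.2 × 111000 + 0.1 × 60000 = 79800 + 22200 + 6000 = 108000
Overall = 0.4 × 157000 + 0.6 × 108000 = 62800 + 64800 = 127600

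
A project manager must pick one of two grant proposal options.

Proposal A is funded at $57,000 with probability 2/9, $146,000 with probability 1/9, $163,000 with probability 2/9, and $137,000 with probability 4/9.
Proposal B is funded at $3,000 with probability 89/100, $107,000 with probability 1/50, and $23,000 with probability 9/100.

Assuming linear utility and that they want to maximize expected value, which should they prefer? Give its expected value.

Proposal A = 2/9 × 57000 + 1/9 × 146000 + 2/9 × 163000 + 4/9 × 137000 = 12666.6667 + 16222.2222 + 36222.2222 + 60888.8889 = 126000
Proposal B = 89/100 × 3000 + 1/50 × 107000 + 9/100 × 23000 = 2670 + 2140 + 2070 = 6880

Proposal A ($126,000)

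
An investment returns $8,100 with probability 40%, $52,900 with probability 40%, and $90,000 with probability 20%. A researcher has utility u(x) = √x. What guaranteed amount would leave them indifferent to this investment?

E[u] = 0.4·√8100 + 0.4·√52900 + 0.2·√90000 = 0.4·90 + 0.4·230 + 0.2·300 = 188
CE = (188)² = 35344

$35,344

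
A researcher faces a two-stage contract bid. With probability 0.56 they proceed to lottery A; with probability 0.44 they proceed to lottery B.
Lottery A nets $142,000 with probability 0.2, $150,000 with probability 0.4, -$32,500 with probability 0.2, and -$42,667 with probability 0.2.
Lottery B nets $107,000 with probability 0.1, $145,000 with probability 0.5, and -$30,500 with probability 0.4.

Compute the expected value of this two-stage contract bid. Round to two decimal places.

EV(A) = 0.2 × 142000 + 0.4 × 150000 + 0.2 × (-32500) + 0.2 × (-42667) = 28400 + 60000 − 6500 − 8533.4 = 73366.6
EV(B) = 0.1 × 107000 + 0.5 × 145000 + 0.4 × (-30500) = 10700 + 72500 − 12200 = 71000
Overall = 0.56 × 73366.6 + 0.44 × 71000 = 41085.296 + 31240 = 72325.296

$72,325.30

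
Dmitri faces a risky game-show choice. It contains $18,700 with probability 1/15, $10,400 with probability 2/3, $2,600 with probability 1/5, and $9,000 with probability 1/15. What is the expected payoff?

EV = 1/15 × 18700 + 2/3 × 10400 + 1/5 × 2600 + 1/15 × 9000 = 1246.6667 + 6933.3333 + 520 + 600 = 9300

$9,300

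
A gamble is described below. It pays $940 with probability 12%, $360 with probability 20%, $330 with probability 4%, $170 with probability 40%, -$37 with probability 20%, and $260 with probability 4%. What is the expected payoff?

EV = 0.12 × 940 + 0.2 × 360 + 0.04 × 330 + 0.4 × 170 + 0.2 × (-37) + 0.04 × 260 = 112.8 + 72 + 13.2 + 68 − 7.4 + 10.4 = 269

$269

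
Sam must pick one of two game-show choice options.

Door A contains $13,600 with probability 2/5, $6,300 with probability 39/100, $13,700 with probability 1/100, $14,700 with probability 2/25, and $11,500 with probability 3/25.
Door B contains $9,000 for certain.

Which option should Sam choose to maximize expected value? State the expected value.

Door A ($10,590)

Door A = 2/5 × 13600 + 39/100 × 6300 + 1/100 × 13700 + 2/25 × 14700 + 3/25 × 11500 = 5440 + 2457 + 137 + 1176 + 1380 = 10590
Door B: 9000 (certain)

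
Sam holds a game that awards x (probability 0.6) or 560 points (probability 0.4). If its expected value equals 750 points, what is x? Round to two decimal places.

0.6·x + 0.4·560 = 750
0.6·x = 750 − 224 = 526
x = 526 / 0.6 = 876.6667

x = 876.67 points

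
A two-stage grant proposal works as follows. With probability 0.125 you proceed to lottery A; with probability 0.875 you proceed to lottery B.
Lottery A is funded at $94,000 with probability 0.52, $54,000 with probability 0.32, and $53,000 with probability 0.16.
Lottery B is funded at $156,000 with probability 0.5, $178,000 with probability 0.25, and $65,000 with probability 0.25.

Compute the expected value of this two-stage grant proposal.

$130,736.25

EV(A) = 0.52 × 94000 + 0.32 × 54000 + 0.16 × 53000 = 48880 + 17280 + 8480 = 74640
EV(B) = 0.5 × 156000 + 0.25 × 178000 + 0.25 × 65000 = 78000 + 44500 + 16250 = 138750
Overall = 0.125 × 74640 + 0.875 × 138750 = 9330 + 121406.25 = 130736.25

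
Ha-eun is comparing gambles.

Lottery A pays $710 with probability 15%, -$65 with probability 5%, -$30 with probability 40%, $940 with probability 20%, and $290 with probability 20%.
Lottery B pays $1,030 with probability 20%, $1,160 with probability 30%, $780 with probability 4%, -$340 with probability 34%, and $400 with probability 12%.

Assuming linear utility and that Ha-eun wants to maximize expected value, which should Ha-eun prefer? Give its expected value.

Lottery B ($517.60)

Lottery A = 0.15 × 710 + 0.05 × (-65) + 0.4 × (-30) + 0.2 × 940 + 0.2 × 290 = 106.5 − 3.25 − 12 + 188 + 58 = 337.25
Lottery B = 0.2 × 1030 + 0.3 × 1160 + 0.04 × 780 + 0.34 × (-340) + 0.12 × 400 = 206 + 348 + 31.2 − 115.6 + 48 = 517.6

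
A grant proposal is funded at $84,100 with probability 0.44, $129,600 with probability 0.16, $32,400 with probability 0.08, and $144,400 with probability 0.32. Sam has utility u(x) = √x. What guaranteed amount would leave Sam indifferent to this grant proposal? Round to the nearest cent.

E[u] = 0.44·√84100 + 0.16·√129600 + 0.08·√32400 + 0.32·√144400 = 0.44·290 + 0.16·360 + 0.08·180 + 0.32·380 = 321.2
CE = (321.2)² = 103169.44

$103,169.44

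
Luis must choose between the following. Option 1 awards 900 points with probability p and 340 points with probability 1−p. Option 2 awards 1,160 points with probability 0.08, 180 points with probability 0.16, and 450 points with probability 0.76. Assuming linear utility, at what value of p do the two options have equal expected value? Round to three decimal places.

p = 0.221

EV(Option 2) = 0.08 × 1160 + 0.16 × 180 + 0.76 × 450 = 92.8 + 28.8 + 342 = 463.6
p·900 + (1−p)·340 = 463.6
560p + 340 = 463.6
p = (463.6 − 340) / 560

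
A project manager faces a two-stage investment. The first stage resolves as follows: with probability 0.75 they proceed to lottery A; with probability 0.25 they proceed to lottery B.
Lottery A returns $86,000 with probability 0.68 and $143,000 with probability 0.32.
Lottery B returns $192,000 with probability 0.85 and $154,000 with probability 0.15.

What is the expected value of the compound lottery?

EV(A) = 0.68 × 86000 + 0.32 × 143000 = 58480 + 45760 = 104240
EV(B) = 0.85 × 192000 + 0.15 × 154000 = 163200 + 23100 = 186300
Overall = 0.75 × 104240 + 0.25 × 186300 = 78180 + 46575 = 124755

$124,755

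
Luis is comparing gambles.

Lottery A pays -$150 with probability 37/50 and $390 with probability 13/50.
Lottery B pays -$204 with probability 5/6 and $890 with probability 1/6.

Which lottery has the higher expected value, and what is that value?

Lottery A (-$9.60)

Lottery A = 37/50 × (-150) + 13/50 × 390 = -111 + 101.4 = -9.6
Lottery B = 5/6 × (-204) + 1/6 × 890 = -170 + 148.3333 = -21.6667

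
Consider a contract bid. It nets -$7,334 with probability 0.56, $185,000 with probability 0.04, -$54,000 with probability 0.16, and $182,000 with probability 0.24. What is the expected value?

$38,332.96

EV = 0.56 × (-7334) + 0.04 × 185000 + 0.16 × (-54000) + 0.24 × 182000 = -4107.04 + 7400 − 8640 + 43680 = 38332.96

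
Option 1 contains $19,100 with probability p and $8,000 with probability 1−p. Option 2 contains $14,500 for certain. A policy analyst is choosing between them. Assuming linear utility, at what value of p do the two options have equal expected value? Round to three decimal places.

p = 0.586

p·19100 + (1−p)·8000 = 14500
11100p + 8000 = 14500
p = (14500 − 8000) / 11100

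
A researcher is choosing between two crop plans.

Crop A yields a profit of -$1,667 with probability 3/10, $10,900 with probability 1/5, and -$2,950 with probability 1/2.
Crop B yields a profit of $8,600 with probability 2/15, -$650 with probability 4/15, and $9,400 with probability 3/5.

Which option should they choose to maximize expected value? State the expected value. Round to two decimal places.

Crop B ($6,613.33)

Crop A = 3/10 × (-1667) + 1/5 × 10900 + 1/2 × (-2950) = -500.1 + 2180 − 1475 = 204.9
Crop B = 2/15 × 8600 + 4/15 × (-650) + 3/5 × 9400 = 1146.6667 − 173.3333 + 5640 = 6613.3333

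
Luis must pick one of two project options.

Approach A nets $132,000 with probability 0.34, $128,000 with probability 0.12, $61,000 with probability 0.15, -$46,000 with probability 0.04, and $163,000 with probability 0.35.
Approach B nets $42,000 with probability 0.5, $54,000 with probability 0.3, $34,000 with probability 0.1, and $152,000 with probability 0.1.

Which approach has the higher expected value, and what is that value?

Approach A ($124,600)

Approach A = 0.34 × 132000 + 0.12 × 128000 + 0.15 × 61000 + 0.04 × (-46000) + 0.35 × 163000 = 44880 + 15360 + 9150 − 1840 + 57050 = 124600
Approach B = 0.5 × 42000 + 0.3 × 54000 + 0.1 × 34000 + 0.1 × 152000 = 21000 + 16200 + 3400 + 15200 = 55800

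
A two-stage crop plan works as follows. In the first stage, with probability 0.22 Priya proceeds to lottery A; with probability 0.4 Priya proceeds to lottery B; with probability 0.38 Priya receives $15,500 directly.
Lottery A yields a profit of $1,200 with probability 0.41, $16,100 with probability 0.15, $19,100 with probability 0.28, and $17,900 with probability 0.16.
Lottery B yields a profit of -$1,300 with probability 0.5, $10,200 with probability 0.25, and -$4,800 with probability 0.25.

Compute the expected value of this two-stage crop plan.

EV(A) = 0.41 × 1200 + 0.15 × 16100 + 0.28 × 19100 + 0.16 × 17900 = 492 + 2415 + 5348 + 2864 = 11119
EV(B) = 0.5 × (-1300) + 0.25 × 10200 + 0.25 × (-4800) = -650 + 2550 − 1200 = 700
Branch C: 15500 (certain)
Overall = 0.22 × 11119 + 0.4 × 700 + 0.38 × 15500 = 2446.18 + 280 + 5890 = 8616.18

$8,616.18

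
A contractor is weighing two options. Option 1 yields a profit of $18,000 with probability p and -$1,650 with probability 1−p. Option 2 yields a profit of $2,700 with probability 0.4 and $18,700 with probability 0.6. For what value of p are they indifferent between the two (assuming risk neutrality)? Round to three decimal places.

EV(Option 2) = 0.4 × 2700 + 0.6 × 18700 = 1080 + 11220 = 12300
p·18000 + (1−p)·(-1650) = 12300
19650p − 1650 = 12300
p = (12300 + 1650) / 19650

p = 0.710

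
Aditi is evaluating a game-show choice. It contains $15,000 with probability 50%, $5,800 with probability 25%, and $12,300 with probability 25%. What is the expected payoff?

$12,025

EV = 0.5 × 15000 + 0.25 × 5800 + 0.25 × 12300 = 7500 + 1450 + 3075 = 12025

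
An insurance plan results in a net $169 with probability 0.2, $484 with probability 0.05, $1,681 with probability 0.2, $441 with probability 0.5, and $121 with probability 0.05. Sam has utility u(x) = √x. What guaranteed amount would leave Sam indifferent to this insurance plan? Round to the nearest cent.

E[u] = 0.2·√169 + 0.05·√484 + 0.2·√1681 + 0.5·√441 + 0.05·√121 = 0.2·13 + 0.05·22 + 0.2·41 + 0.5·21 + 0.05·11 = 22.95
CE = (22.95)² = 526.7025

$526.70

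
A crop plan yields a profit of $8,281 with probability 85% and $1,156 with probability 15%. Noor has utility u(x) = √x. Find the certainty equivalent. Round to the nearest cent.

E[u] = 0.85·√8281 + 0.15·√1156 = 0.85·91 + 0.15·34 = 82.45
CE = (82.45)² = 6798.0025

$6,798.00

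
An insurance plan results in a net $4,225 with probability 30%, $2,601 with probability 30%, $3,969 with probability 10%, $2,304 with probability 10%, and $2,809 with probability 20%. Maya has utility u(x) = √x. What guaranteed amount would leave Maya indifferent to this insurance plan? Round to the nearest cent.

$3,192.25

E[u] = 0.3·√4225 + 0.3·√2601 + 0.1·√3969 + 0.1·√2304 + 0.2·√2809 = 0.3·65 + 0.3·51 + 0.1·63 + 0.1·48 + 0.2·53 = 56.5
CE = (56.5)² = 3192.25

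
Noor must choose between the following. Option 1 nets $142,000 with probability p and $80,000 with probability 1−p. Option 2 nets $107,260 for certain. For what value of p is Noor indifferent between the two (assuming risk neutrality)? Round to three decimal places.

p·142000 + (1−p)·80000 = 107260
62000p + 80000 = 107260
p = (107260 − 80000) / 62000

p = 0.440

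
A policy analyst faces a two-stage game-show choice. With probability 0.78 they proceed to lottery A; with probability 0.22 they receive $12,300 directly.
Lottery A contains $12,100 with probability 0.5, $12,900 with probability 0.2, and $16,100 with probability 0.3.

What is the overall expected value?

EV(A) = 0.5 × 12100 + 0.2 × 12900 + 0.3 × 16100 = 6050 + 2580 + 4830 = 13460
Branch B: 12300 (certain)
Overall = 0.78 × 13460 + 0.22 × 12300 = 10498.8 + 2706 = 13204.8

$13,204.80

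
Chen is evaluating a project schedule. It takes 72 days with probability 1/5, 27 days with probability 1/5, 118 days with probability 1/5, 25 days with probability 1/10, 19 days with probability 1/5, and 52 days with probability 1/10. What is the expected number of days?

54.9 days

EV = 1/5 × 72 + 1/5 × 27 + 1/5 × 118 + 1/10 × 25 + 1/5 × 19 + 1/10 × 52 = 14.4 + 5.4 + 23.6 + 2.5 + 3.8 + 5.2 = 54.9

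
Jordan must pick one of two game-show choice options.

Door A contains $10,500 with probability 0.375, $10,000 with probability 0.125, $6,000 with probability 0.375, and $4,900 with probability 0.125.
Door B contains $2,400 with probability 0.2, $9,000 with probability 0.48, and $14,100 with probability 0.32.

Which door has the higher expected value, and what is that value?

Door A = 0.375 × 10500 + 0.125 × 10000 + 0.375 × 6000 + 0.125 × 4900 = 3937.5 + 1250 + 2250 + 612.5 = 8050
Door B = 0.2 × 2400 + 0.48 × 9000 + 0.32 × 14100 = 480 + 4320 + 4512 = 9312

Door B ($9,312)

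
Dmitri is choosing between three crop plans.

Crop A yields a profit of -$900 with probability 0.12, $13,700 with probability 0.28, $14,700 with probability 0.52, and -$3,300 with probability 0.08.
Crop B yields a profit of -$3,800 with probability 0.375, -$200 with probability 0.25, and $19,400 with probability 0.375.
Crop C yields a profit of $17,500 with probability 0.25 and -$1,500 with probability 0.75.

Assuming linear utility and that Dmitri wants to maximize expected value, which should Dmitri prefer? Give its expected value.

Crop A ($11,108)

Crop A = 0.12 × (-900) + 0.28 × 13700 + 0.52 × 14700 + 0.08 × (-3300) = -108 + 3836 + 7644 − 264 = 11108
Crop B = 0.375 × (-3800) + 0.25 × (-200) + 0.375 × 19400 = -1425 − 50 + 7275 = 5800
Crop C = 0.25 × 17500 + 0.75 × (-1500) = 4375 − 1125 = 3250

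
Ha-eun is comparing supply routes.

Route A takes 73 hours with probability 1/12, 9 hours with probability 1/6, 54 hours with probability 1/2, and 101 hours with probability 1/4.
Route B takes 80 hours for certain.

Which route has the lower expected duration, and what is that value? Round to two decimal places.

Route A = 1/12 × 73 + 1/6 × 9 + 1/2 × 54 + 1/4 × 101 = 6.0833 + 1.5 + 27 + 25.25 = 59.8333
Route B: 80 (certain)

Route A (59.83 hours)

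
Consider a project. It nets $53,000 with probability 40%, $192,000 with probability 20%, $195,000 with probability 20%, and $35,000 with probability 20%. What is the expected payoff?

EV = 0.4 × 53000 + 0.2 × 192000 + 0.2 × 195000 + 0.2 × 35000 = 21200 + 38400 + 39000 + 7000 = 105600

$105,600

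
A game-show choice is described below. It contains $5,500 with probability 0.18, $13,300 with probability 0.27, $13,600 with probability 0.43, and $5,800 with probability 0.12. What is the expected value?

$11,125

EV = 0.18 × 5500 + 0.27 × 13300 + 0.43 × 13600 + 0.12 × 5800 = 990 + 3591 + 5848 + 696 = 11125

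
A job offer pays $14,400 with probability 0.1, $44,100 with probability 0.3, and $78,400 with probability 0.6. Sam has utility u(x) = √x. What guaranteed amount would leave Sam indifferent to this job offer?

$59,049

E[u] = 0.1·√14400 + 0.3·√44100 + 0.6·√78400 = 0.1·120 + 0.3·210 + 0.6·280 = 243
CE = (243)² = 59049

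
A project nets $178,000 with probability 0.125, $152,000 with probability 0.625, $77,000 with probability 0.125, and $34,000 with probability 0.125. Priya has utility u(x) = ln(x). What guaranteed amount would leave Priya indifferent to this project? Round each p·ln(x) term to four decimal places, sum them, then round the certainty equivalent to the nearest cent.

E[u] = 0.125·ln(178000) + 0.625·ln(152000) + 0.125·ln(77000) + 0.125·ln(34000) = 1.5112 + 7.4573 + 1.4064 + 1.3043 = 11.6792
CE = e^11.6792 ≈ 118089.73

$118,089.73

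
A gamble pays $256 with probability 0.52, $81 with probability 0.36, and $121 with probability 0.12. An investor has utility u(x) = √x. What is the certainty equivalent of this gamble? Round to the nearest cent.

$165.89

E[u] = 0.52·√256 + 0.36·√81 + 0.12·√121 = 0.52·16 + 0.36·9 + 0.12·11 = 12.88
CE = (12.88)² = 165.8944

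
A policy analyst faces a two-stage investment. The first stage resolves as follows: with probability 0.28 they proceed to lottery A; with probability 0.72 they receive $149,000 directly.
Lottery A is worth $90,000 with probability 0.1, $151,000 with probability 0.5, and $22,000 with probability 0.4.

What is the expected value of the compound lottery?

$133,404

EV(A) = 0.1 × 90000 + 0.5 × 151000 + 0.4 × 22000 = 9000 + 75500 + 8800 = 93300
Branch B: 149000 (certain)
Overall = 0.28 × 93300 + 0.72 × 149000 = 26124 + 107280 = 133404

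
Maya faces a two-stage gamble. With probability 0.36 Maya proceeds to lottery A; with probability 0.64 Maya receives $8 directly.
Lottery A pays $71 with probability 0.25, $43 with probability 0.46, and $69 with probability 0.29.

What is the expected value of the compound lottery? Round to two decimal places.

EV(A) = 0.25 × 71 + 0.46 × 43 + 0.29 × 69 = 17.75 + 19.78 + 20.01 = 57.54
Branch B: 8 (certain)
Overall = 0.36 × 57.54 + 0.64 × 8 = 20.7144 + 5.12 = 25.8344

$25.83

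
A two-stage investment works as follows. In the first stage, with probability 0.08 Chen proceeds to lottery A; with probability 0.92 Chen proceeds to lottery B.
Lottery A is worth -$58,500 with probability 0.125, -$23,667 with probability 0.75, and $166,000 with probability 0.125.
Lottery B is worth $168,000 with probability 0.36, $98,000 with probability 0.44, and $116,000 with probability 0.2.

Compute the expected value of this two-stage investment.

EV(A) = 0.125 × (-58500) + 0.75 × (-23667) + 0.125 × 166000 = -7312.5 − 17750.25 + 20750 = -4312.75
EV(B) = 0.36 × 168000 + 0.44 × 98000 + 0.2 × 116000 = 60480 + 43120 + 23200 = 126800
Overall = 0.08 × (-4312.75) + 0.92 × 126800 = -345.02 + 116656 = 116310.98

$116,310.98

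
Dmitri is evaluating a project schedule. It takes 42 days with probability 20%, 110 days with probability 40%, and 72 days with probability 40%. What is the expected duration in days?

EV = 0.2 × 42 + 0.4 × 110 + 0.4 × 72 = 8.4 + 44 + 28.8 = 81.2

81.2 days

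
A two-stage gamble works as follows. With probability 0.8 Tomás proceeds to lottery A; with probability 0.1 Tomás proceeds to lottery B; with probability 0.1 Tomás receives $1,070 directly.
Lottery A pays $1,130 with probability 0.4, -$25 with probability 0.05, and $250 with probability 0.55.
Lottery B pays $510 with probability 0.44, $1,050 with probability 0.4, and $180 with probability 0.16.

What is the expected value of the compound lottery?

$644.92

EV(A) = 0.4 × 1130 + 0.05 × (-25) + 0.55 × 250 = 452 − 1.25 + 137.5 = 588.25
EV(B) = 0.44 × 510 + 0.4 × 1050 + 0.16 × 180 = 224.4 + 420 + 28.8 = 673.2
Branch C: 1070 (certain)
Overall = 0.8 × 588.25 + 0.1 × 673.2 + 0.1 × 1070 = 470.6 + 67.32 + 107 = 644.92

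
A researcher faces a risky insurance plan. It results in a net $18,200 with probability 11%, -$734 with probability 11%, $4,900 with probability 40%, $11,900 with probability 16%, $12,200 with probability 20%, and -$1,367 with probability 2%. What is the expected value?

$8,197.92

EV = 0.11 × 18200 + 0.11 × (-734) + 0.4 × 4900 + 0.16 × 11900 + 0.2 × 12200 + 0.02 × (-1367) = 2002 − 80.74 + 1960 + 1904 + 2440 − 27.34 = 8197.92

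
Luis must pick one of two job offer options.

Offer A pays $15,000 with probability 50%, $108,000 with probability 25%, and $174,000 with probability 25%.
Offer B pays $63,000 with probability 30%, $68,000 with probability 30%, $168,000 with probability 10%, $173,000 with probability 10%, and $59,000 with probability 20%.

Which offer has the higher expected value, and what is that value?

Offer A = 0.5 × 15000 + 0.25 × 108000 + 0.25 × 174000 = 7500 + 27000 + 43500 = 78000
Offer B = 0.3 × 63000 + 0.3 × 68000 + 0.1 × 168000 + 0.1 × 173000 + 0.2 × 59000 = 18900 + 20400 + 16800 + 17300 + 11800 = 85200

Offer B ($85,200)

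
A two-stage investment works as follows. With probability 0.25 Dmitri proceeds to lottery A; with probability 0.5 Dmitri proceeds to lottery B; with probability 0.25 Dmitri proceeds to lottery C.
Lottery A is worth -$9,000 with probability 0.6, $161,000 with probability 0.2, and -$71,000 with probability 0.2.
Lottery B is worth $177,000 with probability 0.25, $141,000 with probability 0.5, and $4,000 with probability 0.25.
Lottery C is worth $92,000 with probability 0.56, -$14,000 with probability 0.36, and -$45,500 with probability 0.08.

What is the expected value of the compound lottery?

$71,735

EV(A) = 0.6 × (-9000) + 0.2 × 161000 + 0.2 × (-71000) = -5400 + 32200 − 14200 = 12600
EV(B) = 0.25 × 177000 + 0.5 × 141000 + 0.25 × 4000 = 44250 + 70500 + 1000 = 115750
EV(C) = 0.56 × 92000 + 0.36 × (-14000) + 0.08 × (-45500) = 51520 − 5040 − 3640 = 42840
Overall = 0.25 × 12600 + 0.5 × 115750 + 0.25 × 42840 = 3150 + 57875 + 10710 = 71735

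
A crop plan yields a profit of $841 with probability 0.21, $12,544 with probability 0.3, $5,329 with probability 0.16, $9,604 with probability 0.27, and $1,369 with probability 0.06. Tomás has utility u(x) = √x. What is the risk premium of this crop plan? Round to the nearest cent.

E[u] = 0.21·√841 + 0.3·√12544 + 0.16·√5329 + 0.27·√9604 + 0.06·√1369 = 0.21·29 + 0.3·112 + 0.16·73 + 0.27·98 + 0.06·37 = 80.05
CE = (80.05)² = 6408.0025
Risk premium = EV − CE = 7467.67 − 6408.0025 = 1059.6675

$1,059.67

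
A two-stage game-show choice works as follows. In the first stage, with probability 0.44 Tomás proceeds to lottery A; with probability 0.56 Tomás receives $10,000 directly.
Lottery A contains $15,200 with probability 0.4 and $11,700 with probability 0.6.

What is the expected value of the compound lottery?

$11,364

EV(A) = 0.4 × 15200 + 0.6 × 11700 = 6080 + 7020 = 13100
Branch B: 10000 (certain)
Overall = 0.44 × 13100 + 0.56 × 10000 = 5764 + 5600 = 11364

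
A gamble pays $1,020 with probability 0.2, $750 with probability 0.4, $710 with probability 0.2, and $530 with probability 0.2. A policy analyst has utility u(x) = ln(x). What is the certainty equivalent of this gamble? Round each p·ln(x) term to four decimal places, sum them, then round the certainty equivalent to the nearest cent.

E[u] = 0.2·ln(1020) + 0.4·ln(750) + 0.2·ln(710) + 0.2·ln(530) = 1.3855 + 2.6480 + 1.3131 + 1.2546 = 6.6012
CE = e^6.6012 ≈ 735.98

$735.98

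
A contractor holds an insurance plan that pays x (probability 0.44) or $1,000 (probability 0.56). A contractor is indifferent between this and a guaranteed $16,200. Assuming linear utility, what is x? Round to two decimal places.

0.44·x + 0.56·1000 = 16200
0.44·x = 16200 − 560 = 15640
x = 15640 / 0.44 = 35545.4545

x = $35,545.45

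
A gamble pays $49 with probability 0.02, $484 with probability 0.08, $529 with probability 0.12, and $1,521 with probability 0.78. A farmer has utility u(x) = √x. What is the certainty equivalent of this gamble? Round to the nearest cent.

$1,230.61

E[u] = 0.02·√49 + 0.08·√484 + 0.12·√529 + 0.78·√1521 = 0.02·7 + 0.08·22 + 0.12·23 + 0.78·39 = 35.08
CE = (35.08)² = 1230.6064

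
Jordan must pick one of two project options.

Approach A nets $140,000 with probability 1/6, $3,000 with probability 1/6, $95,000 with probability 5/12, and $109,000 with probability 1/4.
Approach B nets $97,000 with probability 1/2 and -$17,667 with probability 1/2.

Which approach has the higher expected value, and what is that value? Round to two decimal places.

Approach A ($90,666.67)

Approach A = 1/6 × 140000 + 1/6 × 3000 + 5/12 × 95000 + 1/4 × 109000 = 23333.3333 + 500 + 39583.3333 + 27250 = 90666.6667
Approach B = 1/2 × 97000 + 1/2 × (-17667) = 48500 − 8833.5 = 39666.5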